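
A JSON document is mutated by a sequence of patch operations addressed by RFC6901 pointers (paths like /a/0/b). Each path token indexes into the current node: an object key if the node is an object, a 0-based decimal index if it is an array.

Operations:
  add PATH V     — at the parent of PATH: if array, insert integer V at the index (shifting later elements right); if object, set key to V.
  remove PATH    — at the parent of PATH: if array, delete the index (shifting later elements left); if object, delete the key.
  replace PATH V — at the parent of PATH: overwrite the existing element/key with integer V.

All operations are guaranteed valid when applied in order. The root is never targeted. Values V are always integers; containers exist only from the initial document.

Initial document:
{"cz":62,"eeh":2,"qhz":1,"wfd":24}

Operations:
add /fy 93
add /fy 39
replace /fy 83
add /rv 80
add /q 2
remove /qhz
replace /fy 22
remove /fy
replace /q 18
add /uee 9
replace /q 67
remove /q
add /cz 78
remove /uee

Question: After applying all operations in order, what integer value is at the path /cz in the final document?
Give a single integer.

After op 1 (add /fy 93): {"cz":62,"eeh":2,"fy":93,"qhz":1,"wfd":24}
After op 2 (add /fy 39): {"cz":62,"eeh":2,"fy":39,"qhz":1,"wfd":24}
After op 3 (replace /fy 83): {"cz":62,"eeh":2,"fy":83,"qhz":1,"wfd":24}
After op 4 (add /rv 80): {"cz":62,"eeh":2,"fy":83,"qhz":1,"rv":80,"wfd":24}
After op 5 (add /q 2): {"cz":62,"eeh":2,"fy":83,"q":2,"qhz":1,"rv":80,"wfd":24}
After op 6 (remove /qhz): {"cz":62,"eeh":2,"fy":83,"q":2,"rv":80,"wfd":24}
After op 7 (replace /fy 22): {"cz":62,"eeh":2,"fy":22,"q":2,"rv":80,"wfd":24}
After op 8 (remove /fy): {"cz":62,"eeh":2,"q":2,"rv":80,"wfd":24}
After op 9 (replace /q 18): {"cz":62,"eeh":2,"q":18,"rv":80,"wfd":24}
After op 10 (add /uee 9): {"cz":62,"eeh":2,"q":18,"rv":80,"uee":9,"wfd":24}
After op 11 (replace /q 67): {"cz":62,"eeh":2,"q":67,"rv":80,"uee":9,"wfd":24}
After op 12 (remove /q): {"cz":62,"eeh":2,"rv":80,"uee":9,"wfd":24}
After op 13 (add /cz 78): {"cz":78,"eeh":2,"rv":80,"uee":9,"wfd":24}
After op 14 (remove /uee): {"cz":78,"eeh":2,"rv":80,"wfd":24}
Value at /cz: 78

Answer: 78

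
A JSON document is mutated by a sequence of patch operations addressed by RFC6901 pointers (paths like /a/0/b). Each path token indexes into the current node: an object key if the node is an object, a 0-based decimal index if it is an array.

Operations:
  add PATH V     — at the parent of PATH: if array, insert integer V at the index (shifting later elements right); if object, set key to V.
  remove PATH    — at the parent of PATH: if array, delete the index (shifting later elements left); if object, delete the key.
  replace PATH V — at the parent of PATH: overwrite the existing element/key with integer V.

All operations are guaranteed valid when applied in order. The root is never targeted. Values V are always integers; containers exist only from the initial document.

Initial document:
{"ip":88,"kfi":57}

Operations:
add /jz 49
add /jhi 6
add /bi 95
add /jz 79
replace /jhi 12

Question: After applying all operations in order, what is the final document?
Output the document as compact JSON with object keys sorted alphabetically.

Answer: {"bi":95,"ip":88,"jhi":12,"jz":79,"kfi":57}

Derivation:
After op 1 (add /jz 49): {"ip":88,"jz":49,"kfi":57}
After op 2 (add /jhi 6): {"ip":88,"jhi":6,"jz":49,"kfi":57}
After op 3 (add /bi 95): {"bi":95,"ip":88,"jhi":6,"jz":49,"kfi":57}
After op 4 (add /jz 79): {"bi":95,"ip":88,"jhi":6,"jz":79,"kfi":57}
After op 5 (replace /jhi 12): {"bi":95,"ip":88,"jhi":12,"jz":79,"kfi":57}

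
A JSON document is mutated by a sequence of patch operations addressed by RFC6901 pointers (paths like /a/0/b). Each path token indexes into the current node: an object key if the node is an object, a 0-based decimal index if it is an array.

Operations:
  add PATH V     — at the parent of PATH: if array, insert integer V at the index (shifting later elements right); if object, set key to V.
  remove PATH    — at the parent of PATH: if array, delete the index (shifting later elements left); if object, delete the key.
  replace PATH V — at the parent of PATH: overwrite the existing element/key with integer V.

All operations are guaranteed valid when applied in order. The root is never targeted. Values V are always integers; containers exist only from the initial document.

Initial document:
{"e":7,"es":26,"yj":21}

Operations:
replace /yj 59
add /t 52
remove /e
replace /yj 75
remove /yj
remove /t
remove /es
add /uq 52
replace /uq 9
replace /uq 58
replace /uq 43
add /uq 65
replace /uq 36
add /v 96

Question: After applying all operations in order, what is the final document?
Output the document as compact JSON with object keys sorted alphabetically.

After op 1 (replace /yj 59): {"e":7,"es":26,"yj":59}
After op 2 (add /t 52): {"e":7,"es":26,"t":52,"yj":59}
After op 3 (remove /e): {"es":26,"t":52,"yj":59}
After op 4 (replace /yj 75): {"es":26,"t":52,"yj":75}
After op 5 (remove /yj): {"es":26,"t":52}
After op 6 (remove /t): {"es":26}
After op 7 (remove /es): {}
After op 8 (add /uq 52): {"uq":52}
After op 9 (replace /uq 9): {"uq":9}
After op 10 (replace /uq 58): {"uq":58}
After op 11 (replace /uq 43): {"uq":43}
After op 12 (add /uq 65): {"uq":65}
After op 13 (replace /uq 36): {"uq":36}
After op 14 (add /v 96): {"uq":36,"v":96}

Answer: {"uq":36,"v":96}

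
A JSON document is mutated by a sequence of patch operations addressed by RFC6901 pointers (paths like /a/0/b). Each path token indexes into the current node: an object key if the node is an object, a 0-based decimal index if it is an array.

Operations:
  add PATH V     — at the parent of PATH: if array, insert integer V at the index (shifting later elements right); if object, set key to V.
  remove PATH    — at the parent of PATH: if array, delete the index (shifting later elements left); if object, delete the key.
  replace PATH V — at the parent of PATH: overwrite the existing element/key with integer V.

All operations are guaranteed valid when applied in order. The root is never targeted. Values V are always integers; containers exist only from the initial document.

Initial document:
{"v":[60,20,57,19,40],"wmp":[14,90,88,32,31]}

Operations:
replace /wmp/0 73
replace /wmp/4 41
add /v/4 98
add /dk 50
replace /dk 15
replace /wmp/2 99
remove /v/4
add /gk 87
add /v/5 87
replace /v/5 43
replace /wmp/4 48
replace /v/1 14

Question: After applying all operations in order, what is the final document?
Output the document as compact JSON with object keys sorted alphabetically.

Answer: {"dk":15,"gk":87,"v":[60,14,57,19,40,43],"wmp":[73,90,99,32,48]}

Derivation:
After op 1 (replace /wmp/0 73): {"v":[60,20,57,19,40],"wmp":[73,90,88,32,31]}
After op 2 (replace /wmp/4 41): {"v":[60,20,57,19,40],"wmp":[73,90,88,32,41]}
After op 3 (add /v/4 98): {"v":[60,20,57,19,98,40],"wmp":[73,90,88,32,41]}
After op 4 (add /dk 50): {"dk":50,"v":[60,20,57,19,98,40],"wmp":[73,90,88,32,41]}
After op 5 (replace /dk 15): {"dk":15,"v":[60,20,57,19,98,40],"wmp":[73,90,88,32,41]}
After op 6 (replace /wmp/2 99): {"dk":15,"v":[60,20,57,19,98,40],"wmp":[73,90,99,32,41]}
After op 7 (remove /v/4): {"dk":15,"v":[60,20,57,19,40],"wmp":[73,90,99,32,41]}
After op 8 (add /gk 87): {"dk":15,"gk":87,"v":[60,20,57,19,40],"wmp":[73,90,99,32,41]}
After op 9 (add /v/5 87): {"dk":15,"gk":87,"v":[60,20,57,19,40,87],"wmp":[73,90,99,32,41]}
After op 10 (replace /v/5 43): {"dk":15,"gk":87,"v":[60,20,57,19,40,43],"wmp":[73,90,99,32,41]}
After op 11 (replace /wmp/4 48): {"dk":15,"gk":87,"v":[60,20,57,19,40,43],"wmp":[73,90,99,32,48]}
After op 12 (replace /v/1 14): {"dk":15,"gk":87,"v":[60,14,57,19,40,43],"wmp":[73,90,99,32,48]}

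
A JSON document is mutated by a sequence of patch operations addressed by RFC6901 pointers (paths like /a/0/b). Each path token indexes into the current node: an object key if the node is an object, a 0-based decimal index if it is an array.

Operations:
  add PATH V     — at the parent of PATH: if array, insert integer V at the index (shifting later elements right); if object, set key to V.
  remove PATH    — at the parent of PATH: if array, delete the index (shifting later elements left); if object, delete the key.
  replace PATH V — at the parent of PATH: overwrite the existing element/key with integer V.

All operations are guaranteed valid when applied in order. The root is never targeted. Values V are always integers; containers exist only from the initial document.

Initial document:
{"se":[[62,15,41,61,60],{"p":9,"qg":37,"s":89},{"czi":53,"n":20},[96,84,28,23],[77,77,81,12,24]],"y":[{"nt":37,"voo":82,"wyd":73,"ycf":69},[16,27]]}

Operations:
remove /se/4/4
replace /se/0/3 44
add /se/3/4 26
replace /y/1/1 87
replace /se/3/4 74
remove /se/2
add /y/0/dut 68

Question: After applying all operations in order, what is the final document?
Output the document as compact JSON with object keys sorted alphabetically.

Answer: {"se":[[62,15,41,44,60],{"p":9,"qg":37,"s":89},[96,84,28,23,74],[77,77,81,12]],"y":[{"dut":68,"nt":37,"voo":82,"wyd":73,"ycf":69},[16,87]]}

Derivation:
After op 1 (remove /se/4/4): {"se":[[62,15,41,61,60],{"p":9,"qg":37,"s":89},{"czi":53,"n":20},[96,84,28,23],[77,77,81,12]],"y":[{"nt":37,"voo":82,"wyd":73,"ycf":69},[16,27]]}
After op 2 (replace /se/0/3 44): {"se":[[62,15,41,44,60],{"p":9,"qg":37,"s":89},{"czi":53,"n":20},[96,84,28,23],[77,77,81,12]],"y":[{"nt":37,"voo":82,"wyd":73,"ycf":69},[16,27]]}
After op 3 (add /se/3/4 26): {"se":[[62,15,41,44,60],{"p":9,"qg":37,"s":89},{"czi":53,"n":20},[96,84,28,23,26],[77,77,81,12]],"y":[{"nt":37,"voo":82,"wyd":73,"ycf":69},[16,27]]}
After op 4 (replace /y/1/1 87): {"se":[[62,15,41,44,60],{"p":9,"qg":37,"s":89},{"czi":53,"n":20},[96,84,28,23,26],[77,77,81,12]],"y":[{"nt":37,"voo":82,"wyd":73,"ycf":69},[16,87]]}
After op 5 (replace /se/3/4 74): {"se":[[62,15,41,44,60],{"p":9,"qg":37,"s":89},{"czi":53,"n":20},[96,84,28,23,74],[77,77,81,12]],"y":[{"nt":37,"voo":82,"wyd":73,"ycf":69},[16,87]]}
After op 6 (remove /se/2): {"se":[[62,15,41,44,60],{"p":9,"qg":37,"s":89},[96,84,28,23,74],[77,77,81,12]],"y":[{"nt":37,"voo":82,"wyd":73,"ycf":69},[16,87]]}
After op 7 (add /y/0/dut 68): {"se":[[62,15,41,44,60],{"p":9,"qg":37,"s":89},[96,84,28,23,74],[77,77,81,12]],"y":[{"dut":68,"nt":37,"voo":82,"wyd":73,"ycf":69},[16,87]]}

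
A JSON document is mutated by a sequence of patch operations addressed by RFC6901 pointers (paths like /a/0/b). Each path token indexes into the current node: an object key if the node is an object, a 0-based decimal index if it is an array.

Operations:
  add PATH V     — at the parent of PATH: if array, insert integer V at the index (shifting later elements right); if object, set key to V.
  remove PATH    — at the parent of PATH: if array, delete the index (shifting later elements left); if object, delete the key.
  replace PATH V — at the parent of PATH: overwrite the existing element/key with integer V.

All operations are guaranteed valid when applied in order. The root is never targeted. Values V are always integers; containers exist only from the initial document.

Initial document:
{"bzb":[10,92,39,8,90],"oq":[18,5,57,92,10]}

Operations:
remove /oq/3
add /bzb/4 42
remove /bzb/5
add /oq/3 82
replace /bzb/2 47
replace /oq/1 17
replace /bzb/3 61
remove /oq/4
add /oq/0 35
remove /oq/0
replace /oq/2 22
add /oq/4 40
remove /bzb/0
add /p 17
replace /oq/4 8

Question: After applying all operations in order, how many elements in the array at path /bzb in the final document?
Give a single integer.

Answer: 4

Derivation:
After op 1 (remove /oq/3): {"bzb":[10,92,39,8,90],"oq":[18,5,57,10]}
After op 2 (add /bzb/4 42): {"bzb":[10,92,39,8,42,90],"oq":[18,5,57,10]}
After op 3 (remove /bzb/5): {"bzb":[10,92,39,8,42],"oq":[18,5,57,10]}
After op 4 (add /oq/3 82): {"bzb":[10,92,39,8,42],"oq":[18,5,57,82,10]}
After op 5 (replace /bzb/2 47): {"bzb":[10,92,47,8,42],"oq":[18,5,57,82,10]}
After op 6 (replace /oq/1 17): {"bzb":[10,92,47,8,42],"oq":[18,17,57,82,10]}
After op 7 (replace /bzb/3 61): {"bzb":[10,92,47,61,42],"oq":[18,17,57,82,10]}
After op 8 (remove /oq/4): {"bzb":[10,92,47,61,42],"oq":[18,17,57,82]}
After op 9 (add /oq/0 35): {"bzb":[10,92,47,61,42],"oq":[35,18,17,57,82]}
After op 10 (remove /oq/0): {"bzb":[10,92,47,61,42],"oq":[18,17,57,82]}
After op 11 (replace /oq/2 22): {"bzb":[10,92,47,61,42],"oq":[18,17,22,82]}
After op 12 (add /oq/4 40): {"bzb":[10,92,47,61,42],"oq":[18,17,22,82,40]}
After op 13 (remove /bzb/0): {"bzb":[92,47,61,42],"oq":[18,17,22,82,40]}
After op 14 (add /p 17): {"bzb":[92,47,61,42],"oq":[18,17,22,82,40],"p":17}
After op 15 (replace /oq/4 8): {"bzb":[92,47,61,42],"oq":[18,17,22,82,8],"p":17}
Size at path /bzb: 4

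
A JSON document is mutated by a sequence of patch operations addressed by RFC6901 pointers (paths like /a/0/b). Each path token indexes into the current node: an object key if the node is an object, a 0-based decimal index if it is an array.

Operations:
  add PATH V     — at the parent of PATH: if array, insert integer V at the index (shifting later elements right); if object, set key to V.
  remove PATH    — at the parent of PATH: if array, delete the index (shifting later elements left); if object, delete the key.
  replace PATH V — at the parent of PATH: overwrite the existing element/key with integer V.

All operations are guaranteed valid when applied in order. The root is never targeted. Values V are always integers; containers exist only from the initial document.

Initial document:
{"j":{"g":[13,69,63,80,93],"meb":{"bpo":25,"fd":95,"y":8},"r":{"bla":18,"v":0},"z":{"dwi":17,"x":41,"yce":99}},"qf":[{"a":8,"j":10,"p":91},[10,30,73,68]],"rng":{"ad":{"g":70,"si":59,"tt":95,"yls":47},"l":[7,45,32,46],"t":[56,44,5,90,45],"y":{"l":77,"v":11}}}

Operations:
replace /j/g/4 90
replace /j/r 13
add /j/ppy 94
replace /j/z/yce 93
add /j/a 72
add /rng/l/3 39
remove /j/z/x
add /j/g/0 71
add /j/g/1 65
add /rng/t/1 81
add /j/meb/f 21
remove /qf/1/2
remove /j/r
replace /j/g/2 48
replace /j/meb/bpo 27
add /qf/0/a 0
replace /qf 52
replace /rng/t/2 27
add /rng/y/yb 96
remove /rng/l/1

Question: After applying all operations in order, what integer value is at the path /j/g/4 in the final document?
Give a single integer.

After op 1 (replace /j/g/4 90): {"j":{"g":[13,69,63,80,90],"meb":{"bpo":25,"fd":95,"y":8},"r":{"bla":18,"v":0},"z":{"dwi":17,"x":41,"yce":99}},"qf":[{"a":8,"j":10,"p":91},[10,30,73,68]],"rng":{"ad":{"g":70,"si":59,"tt":95,"yls":47},"l":[7,45,32,46],"t":[56,44,5,90,45],"y":{"l":77,"v":11}}}
After op 2 (replace /j/r 13): {"j":{"g":[13,69,63,80,90],"meb":{"bpo":25,"fd":95,"y":8},"r":13,"z":{"dwi":17,"x":41,"yce":99}},"qf":[{"a":8,"j":10,"p":91},[10,30,73,68]],"rng":{"ad":{"g":70,"si":59,"tt":95,"yls":47},"l":[7,45,32,46],"t":[56,44,5,90,45],"y":{"l":77,"v":11}}}
After op 3 (add /j/ppy 94): {"j":{"g":[13,69,63,80,90],"meb":{"bpo":25,"fd":95,"y":8},"ppy":94,"r":13,"z":{"dwi":17,"x":41,"yce":99}},"qf":[{"a":8,"j":10,"p":91},[10,30,73,68]],"rng":{"ad":{"g":70,"si":59,"tt":95,"yls":47},"l":[7,45,32,46],"t":[56,44,5,90,45],"y":{"l":77,"v":11}}}
After op 4 (replace /j/z/yce 93): {"j":{"g":[13,69,63,80,90],"meb":{"bpo":25,"fd":95,"y":8},"ppy":94,"r":13,"z":{"dwi":17,"x":41,"yce":93}},"qf":[{"a":8,"j":10,"p":91},[10,30,73,68]],"rng":{"ad":{"g":70,"si":59,"tt":95,"yls":47},"l":[7,45,32,46],"t":[56,44,5,90,45],"y":{"l":77,"v":11}}}
After op 5 (add /j/a 72): {"j":{"a":72,"g":[13,69,63,80,90],"meb":{"bpo":25,"fd":95,"y":8},"ppy":94,"r":13,"z":{"dwi":17,"x":41,"yce":93}},"qf":[{"a":8,"j":10,"p":91},[10,30,73,68]],"rng":{"ad":{"g":70,"si":59,"tt":95,"yls":47},"l":[7,45,32,46],"t":[56,44,5,90,45],"y":{"l":77,"v":11}}}
After op 6 (add /rng/l/3 39): {"j":{"a":72,"g":[13,69,63,80,90],"meb":{"bpo":25,"fd":95,"y":8},"ppy":94,"r":13,"z":{"dwi":17,"x":41,"yce":93}},"qf":[{"a":8,"j":10,"p":91},[10,30,73,68]],"rng":{"ad":{"g":70,"si":59,"tt":95,"yls":47},"l":[7,45,32,39,46],"t":[56,44,5,90,45],"y":{"l":77,"v":11}}}
After op 7 (remove /j/z/x): {"j":{"a":72,"g":[13,69,63,80,90],"meb":{"bpo":25,"fd":95,"y":8},"ppy":94,"r":13,"z":{"dwi":17,"yce":93}},"qf":[{"a":8,"j":10,"p":91},[10,30,73,68]],"rng":{"ad":{"g":70,"si":59,"tt":95,"yls":47},"l":[7,45,32,39,46],"t":[56,44,5,90,45],"y":{"l":77,"v":11}}}
After op 8 (add /j/g/0 71): {"j":{"a":72,"g":[71,13,69,63,80,90],"meb":{"bpo":25,"fd":95,"y":8},"ppy":94,"r":13,"z":{"dwi":17,"yce":93}},"qf":[{"a":8,"j":10,"p":91},[10,30,73,68]],"rng":{"ad":{"g":70,"si":59,"tt":95,"yls":47},"l":[7,45,32,39,46],"t":[56,44,5,90,45],"y":{"l":77,"v":11}}}
After op 9 (add /j/g/1 65): {"j":{"a":72,"g":[71,65,13,69,63,80,90],"meb":{"bpo":25,"fd":95,"y":8},"ppy":94,"r":13,"z":{"dwi":17,"yce":93}},"qf":[{"a":8,"j":10,"p":91},[10,30,73,68]],"rng":{"ad":{"g":70,"si":59,"tt":95,"yls":47},"l":[7,45,32,39,46],"t":[56,44,5,90,45],"y":{"l":77,"v":11}}}
After op 10 (add /rng/t/1 81): {"j":{"a":72,"g":[71,65,13,69,63,80,90],"meb":{"bpo":25,"fd":95,"y":8},"ppy":94,"r":13,"z":{"dwi":17,"yce":93}},"qf":[{"a":8,"j":10,"p":91},[10,30,73,68]],"rng":{"ad":{"g":70,"si":59,"tt":95,"yls":47},"l":[7,45,32,39,46],"t":[56,81,44,5,90,45],"y":{"l":77,"v":11}}}
After op 11 (add /j/meb/f 21): {"j":{"a":72,"g":[71,65,13,69,63,80,90],"meb":{"bpo":25,"f":21,"fd":95,"y":8},"ppy":94,"r":13,"z":{"dwi":17,"yce":93}},"qf":[{"a":8,"j":10,"p":91},[10,30,73,68]],"rng":{"ad":{"g":70,"si":59,"tt":95,"yls":47},"l":[7,45,32,39,46],"t":[56,81,44,5,90,45],"y":{"l":77,"v":11}}}
After op 12 (remove /qf/1/2): {"j":{"a":72,"g":[71,65,13,69,63,80,90],"meb":{"bpo":25,"f":21,"fd":95,"y":8},"ppy":94,"r":13,"z":{"dwi":17,"yce":93}},"qf":[{"a":8,"j":10,"p":91},[10,30,68]],"rng":{"ad":{"g":70,"si":59,"tt":95,"yls":47},"l":[7,45,32,39,46],"t":[56,81,44,5,90,45],"y":{"l":77,"v":11}}}
After op 13 (remove /j/r): {"j":{"a":72,"g":[71,65,13,69,63,80,90],"meb":{"bpo":25,"f":21,"fd":95,"y":8},"ppy":94,"z":{"dwi":17,"yce":93}},"qf":[{"a":8,"j":10,"p":91},[10,30,68]],"rng":{"ad":{"g":70,"si":59,"tt":95,"yls":47},"l":[7,45,32,39,46],"t":[56,81,44,5,90,45],"y":{"l":77,"v":11}}}
After op 14 (replace /j/g/2 48): {"j":{"a":72,"g":[71,65,48,69,63,80,90],"meb":{"bpo":25,"f":21,"fd":95,"y":8},"ppy":94,"z":{"dwi":17,"yce":93}},"qf":[{"a":8,"j":10,"p":91},[10,30,68]],"rng":{"ad":{"g":70,"si":59,"tt":95,"yls":47},"l":[7,45,32,39,46],"t":[56,81,44,5,90,45],"y":{"l":77,"v":11}}}
After op 15 (replace /j/meb/bpo 27): {"j":{"a":72,"g":[71,65,48,69,63,80,90],"meb":{"bpo":27,"f":21,"fd":95,"y":8},"ppy":94,"z":{"dwi":17,"yce":93}},"qf":[{"a":8,"j":10,"p":91},[10,30,68]],"rng":{"ad":{"g":70,"si":59,"tt":95,"yls":47},"l":[7,45,32,39,46],"t":[56,81,44,5,90,45],"y":{"l":77,"v":11}}}
After op 16 (add /qf/0/a 0): {"j":{"a":72,"g":[71,65,48,69,63,80,90],"meb":{"bpo":27,"f":21,"fd":95,"y":8},"ppy":94,"z":{"dwi":17,"yce":93}},"qf":[{"a":0,"j":10,"p":91},[10,30,68]],"rng":{"ad":{"g":70,"si":59,"tt":95,"yls":47},"l":[7,45,32,39,46],"t":[56,81,44,5,90,45],"y":{"l":77,"v":11}}}
After op 17 (replace /qf 52): {"j":{"a":72,"g":[71,65,48,69,63,80,90],"meb":{"bpo":27,"f":21,"fd":95,"y":8},"ppy":94,"z":{"dwi":17,"yce":93}},"qf":52,"rng":{"ad":{"g":70,"si":59,"tt":95,"yls":47},"l":[7,45,32,39,46],"t":[56,81,44,5,90,45],"y":{"l":77,"v":11}}}
After op 18 (replace /rng/t/2 27): {"j":{"a":72,"g":[71,65,48,69,63,80,90],"meb":{"bpo":27,"f":21,"fd":95,"y":8},"ppy":94,"z":{"dwi":17,"yce":93}},"qf":52,"rng":{"ad":{"g":70,"si":59,"tt":95,"yls":47},"l":[7,45,32,39,46],"t":[56,81,27,5,90,45],"y":{"l":77,"v":11}}}
After op 19 (add /rng/y/yb 96): {"j":{"a":72,"g":[71,65,48,69,63,80,90],"meb":{"bpo":27,"f":21,"fd":95,"y":8},"ppy":94,"z":{"dwi":17,"yce":93}},"qf":52,"rng":{"ad":{"g":70,"si":59,"tt":95,"yls":47},"l":[7,45,32,39,46],"t":[56,81,27,5,90,45],"y":{"l":77,"v":11,"yb":96}}}
After op 20 (remove /rng/l/1): {"j":{"a":72,"g":[71,65,48,69,63,80,90],"meb":{"bpo":27,"f":21,"fd":95,"y":8},"ppy":94,"z":{"dwi":17,"yce":93}},"qf":52,"rng":{"ad":{"g":70,"si":59,"tt":95,"yls":47},"l":[7,32,39,46],"t":[56,81,27,5,90,45],"y":{"l":77,"v":11,"yb":96}}}
Value at /j/g/4: 63

Answer: 63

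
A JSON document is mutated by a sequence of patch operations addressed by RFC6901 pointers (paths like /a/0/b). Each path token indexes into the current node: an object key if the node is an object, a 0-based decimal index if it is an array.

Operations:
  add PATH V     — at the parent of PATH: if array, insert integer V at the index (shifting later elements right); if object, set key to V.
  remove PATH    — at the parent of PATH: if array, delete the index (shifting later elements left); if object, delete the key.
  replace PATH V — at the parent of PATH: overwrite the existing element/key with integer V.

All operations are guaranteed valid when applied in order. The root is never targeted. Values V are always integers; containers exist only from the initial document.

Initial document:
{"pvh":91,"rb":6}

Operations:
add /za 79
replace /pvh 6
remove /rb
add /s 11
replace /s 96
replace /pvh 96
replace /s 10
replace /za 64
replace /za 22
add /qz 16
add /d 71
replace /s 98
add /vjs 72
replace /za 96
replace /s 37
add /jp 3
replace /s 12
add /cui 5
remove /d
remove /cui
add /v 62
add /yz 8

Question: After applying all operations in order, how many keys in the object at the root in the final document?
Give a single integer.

After op 1 (add /za 79): {"pvh":91,"rb":6,"za":79}
After op 2 (replace /pvh 6): {"pvh":6,"rb":6,"za":79}
After op 3 (remove /rb): {"pvh":6,"za":79}
After op 4 (add /s 11): {"pvh":6,"s":11,"za":79}
After op 5 (replace /s 96): {"pvh":6,"s":96,"za":79}
After op 6 (replace /pvh 96): {"pvh":96,"s":96,"za":79}
After op 7 (replace /s 10): {"pvh":96,"s":10,"za":79}
After op 8 (replace /za 64): {"pvh":96,"s":10,"za":64}
After op 9 (replace /za 22): {"pvh":96,"s":10,"za":22}
After op 10 (add /qz 16): {"pvh":96,"qz":16,"s":10,"za":22}
After op 11 (add /d 71): {"d":71,"pvh":96,"qz":16,"s":10,"za":22}
After op 12 (replace /s 98): {"d":71,"pvh":96,"qz":16,"s":98,"za":22}
After op 13 (add /vjs 72): {"d":71,"pvh":96,"qz":16,"s":98,"vjs":72,"za":22}
After op 14 (replace /za 96): {"d":71,"pvh":96,"qz":16,"s":98,"vjs":72,"za":96}
After op 15 (replace /s 37): {"d":71,"pvh":96,"qz":16,"s":37,"vjs":72,"za":96}
After op 16 (add /jp 3): {"d":71,"jp":3,"pvh":96,"qz":16,"s":37,"vjs":72,"za":96}
After op 17 (replace /s 12): {"d":71,"jp":3,"pvh":96,"qz":16,"s":12,"vjs":72,"za":96}
After op 18 (add /cui 5): {"cui":5,"d":71,"jp":3,"pvh":96,"qz":16,"s":12,"vjs":72,"za":96}
After op 19 (remove /d): {"cui":5,"jp":3,"pvh":96,"qz":16,"s":12,"vjs":72,"za":96}
After op 20 (remove /cui): {"jp":3,"pvh":96,"qz":16,"s":12,"vjs":72,"za":96}
After op 21 (add /v 62): {"jp":3,"pvh":96,"qz":16,"s":12,"v":62,"vjs":72,"za":96}
After op 22 (add /yz 8): {"jp":3,"pvh":96,"qz":16,"s":12,"v":62,"vjs":72,"yz":8,"za":96}
Size at the root: 8

Answer: 8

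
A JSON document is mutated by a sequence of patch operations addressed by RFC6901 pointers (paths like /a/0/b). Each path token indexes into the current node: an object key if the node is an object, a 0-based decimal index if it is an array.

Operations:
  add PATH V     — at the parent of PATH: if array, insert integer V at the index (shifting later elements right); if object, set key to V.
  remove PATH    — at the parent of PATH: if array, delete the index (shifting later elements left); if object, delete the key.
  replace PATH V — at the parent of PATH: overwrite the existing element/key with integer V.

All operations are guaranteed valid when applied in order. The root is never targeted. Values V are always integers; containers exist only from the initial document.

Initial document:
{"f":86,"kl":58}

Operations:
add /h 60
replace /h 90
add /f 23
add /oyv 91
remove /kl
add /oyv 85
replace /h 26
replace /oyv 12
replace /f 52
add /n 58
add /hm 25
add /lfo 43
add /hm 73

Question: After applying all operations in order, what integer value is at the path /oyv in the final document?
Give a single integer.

After op 1 (add /h 60): {"f":86,"h":60,"kl":58}
After op 2 (replace /h 90): {"f":86,"h":90,"kl":58}
After op 3 (add /f 23): {"f":23,"h":90,"kl":58}
After op 4 (add /oyv 91): {"f":23,"h":90,"kl":58,"oyv":91}
After op 5 (remove /kl): {"f":23,"h":90,"oyv":91}
After op 6 (add /oyv 85): {"f":23,"h":90,"oyv":85}
After op 7 (replace /h 26): {"f":23,"h":26,"oyv":85}
After op 8 (replace /oyv 12): {"f":23,"h":26,"oyv":12}
After op 9 (replace /f 52): {"f":52,"h":26,"oyv":12}
After op 10 (add /n 58): {"f":52,"h":26,"n":58,"oyv":12}
After op 11 (add /hm 25): {"f":52,"h":26,"hm":25,"n":58,"oyv":12}
After op 12 (add /lfo 43): {"f":52,"h":26,"hm":25,"lfo":43,"n":58,"oyv":12}
After op 13 (add /hm 73): {"f":52,"h":26,"hm":73,"lfo":43,"n":58,"oyv":12}
Value at /oyv: 12

Answer: 12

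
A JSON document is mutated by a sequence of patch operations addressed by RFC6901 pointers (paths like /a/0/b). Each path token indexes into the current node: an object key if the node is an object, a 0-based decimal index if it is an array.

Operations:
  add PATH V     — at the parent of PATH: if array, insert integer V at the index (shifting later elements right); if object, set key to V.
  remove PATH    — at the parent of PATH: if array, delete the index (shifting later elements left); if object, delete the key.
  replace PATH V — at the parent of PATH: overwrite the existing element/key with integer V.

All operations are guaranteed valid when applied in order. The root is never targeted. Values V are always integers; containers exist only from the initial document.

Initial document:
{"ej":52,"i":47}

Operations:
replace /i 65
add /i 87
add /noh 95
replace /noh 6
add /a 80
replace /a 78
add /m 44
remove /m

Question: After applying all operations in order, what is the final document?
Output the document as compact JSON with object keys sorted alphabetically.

After op 1 (replace /i 65): {"ej":52,"i":65}
After op 2 (add /i 87): {"ej":52,"i":87}
After op 3 (add /noh 95): {"ej":52,"i":87,"noh":95}
After op 4 (replace /noh 6): {"ej":52,"i":87,"noh":6}
After op 5 (add /a 80): {"a":80,"ej":52,"i":87,"noh":6}
After op 6 (replace /a 78): {"a":78,"ej":52,"i":87,"noh":6}
After op 7 (add /m 44): {"a":78,"ej":52,"i":87,"m":44,"noh":6}
After op 8 (remove /m): {"a":78,"ej":52,"i":87,"noh":6}

Answer: {"a":78,"ej":52,"i":87,"noh":6}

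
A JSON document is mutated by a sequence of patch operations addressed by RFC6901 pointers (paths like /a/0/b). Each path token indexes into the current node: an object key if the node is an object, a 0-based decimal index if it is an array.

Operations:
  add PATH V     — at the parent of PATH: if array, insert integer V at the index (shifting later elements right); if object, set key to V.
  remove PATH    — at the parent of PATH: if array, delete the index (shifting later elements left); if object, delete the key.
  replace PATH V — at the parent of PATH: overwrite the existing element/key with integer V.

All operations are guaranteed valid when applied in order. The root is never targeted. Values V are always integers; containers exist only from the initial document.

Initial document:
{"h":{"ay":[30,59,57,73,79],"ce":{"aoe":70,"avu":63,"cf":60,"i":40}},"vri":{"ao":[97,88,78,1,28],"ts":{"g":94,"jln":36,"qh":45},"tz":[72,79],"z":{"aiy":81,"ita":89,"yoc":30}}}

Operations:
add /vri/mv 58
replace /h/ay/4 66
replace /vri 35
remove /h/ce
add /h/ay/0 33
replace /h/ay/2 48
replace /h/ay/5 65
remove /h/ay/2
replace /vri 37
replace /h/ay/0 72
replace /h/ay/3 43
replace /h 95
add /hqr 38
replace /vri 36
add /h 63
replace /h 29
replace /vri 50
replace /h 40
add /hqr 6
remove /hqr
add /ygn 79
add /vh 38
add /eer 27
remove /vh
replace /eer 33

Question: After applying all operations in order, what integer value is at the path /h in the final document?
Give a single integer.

Answer: 40

Derivation:
After op 1 (add /vri/mv 58): {"h":{"ay":[30,59,57,73,79],"ce":{"aoe":70,"avu":63,"cf":60,"i":40}},"vri":{"ao":[97,88,78,1,28],"mv":58,"ts":{"g":94,"jln":36,"qh":45},"tz":[72,79],"z":{"aiy":81,"ita":89,"yoc":30}}}
After op 2 (replace /h/ay/4 66): {"h":{"ay":[30,59,57,73,66],"ce":{"aoe":70,"avu":63,"cf":60,"i":40}},"vri":{"ao":[97,88,78,1,28],"mv":58,"ts":{"g":94,"jln":36,"qh":45},"tz":[72,79],"z":{"aiy":81,"ita":89,"yoc":30}}}
After op 3 (replace /vri 35): {"h":{"ay":[30,59,57,73,66],"ce":{"aoe":70,"avu":63,"cf":60,"i":40}},"vri":35}
After op 4 (remove /h/ce): {"h":{"ay":[30,59,57,73,66]},"vri":35}
After op 5 (add /h/ay/0 33): {"h":{"ay":[33,30,59,57,73,66]},"vri":35}
After op 6 (replace /h/ay/2 48): {"h":{"ay":[33,30,48,57,73,66]},"vri":35}
After op 7 (replace /h/ay/5 65): {"h":{"ay":[33,30,48,57,73,65]},"vri":35}
After op 8 (remove /h/ay/2): {"h":{"ay":[33,30,57,73,65]},"vri":35}
After op 9 (replace /vri 37): {"h":{"ay":[33,30,57,73,65]},"vri":37}
After op 10 (replace /h/ay/0 72): {"h":{"ay":[72,30,57,73,65]},"vri":37}
After op 11 (replace /h/ay/3 43): {"h":{"ay":[72,30,57,43,65]},"vri":37}
After op 12 (replace /h 95): {"h":95,"vri":37}
After op 13 (add /hqr 38): {"h":95,"hqr":38,"vri":37}
After op 14 (replace /vri 36): {"h":95,"hqr":38,"vri":36}
After op 15 (add /h 63): {"h":63,"hqr":38,"vri":36}
After op 16 (replace /h 29): {"h":29,"hqr":38,"vri":36}
After op 17 (replace /vri 50): {"h":29,"hqr":38,"vri":50}
After op 18 (replace /h 40): {"h":40,"hqr":38,"vri":50}
After op 19 (add /hqr 6): {"h":40,"hqr":6,"vri":50}
After op 20 (remove /hqr): {"h":40,"vri":50}
After op 21 (add /ygn 79): {"h":40,"vri":50,"ygn":79}
After op 22 (add /vh 38): {"h":40,"vh":38,"vri":50,"ygn":79}
After op 23 (add /eer 27): {"eer":27,"h":40,"vh":38,"vri":50,"ygn":79}
After op 24 (remove /vh): {"eer":27,"h":40,"vri":50,"ygn":79}
After op 25 (replace /eer 33): {"eer":33,"h":40,"vri":50,"ygn":79}
Value at /h: 40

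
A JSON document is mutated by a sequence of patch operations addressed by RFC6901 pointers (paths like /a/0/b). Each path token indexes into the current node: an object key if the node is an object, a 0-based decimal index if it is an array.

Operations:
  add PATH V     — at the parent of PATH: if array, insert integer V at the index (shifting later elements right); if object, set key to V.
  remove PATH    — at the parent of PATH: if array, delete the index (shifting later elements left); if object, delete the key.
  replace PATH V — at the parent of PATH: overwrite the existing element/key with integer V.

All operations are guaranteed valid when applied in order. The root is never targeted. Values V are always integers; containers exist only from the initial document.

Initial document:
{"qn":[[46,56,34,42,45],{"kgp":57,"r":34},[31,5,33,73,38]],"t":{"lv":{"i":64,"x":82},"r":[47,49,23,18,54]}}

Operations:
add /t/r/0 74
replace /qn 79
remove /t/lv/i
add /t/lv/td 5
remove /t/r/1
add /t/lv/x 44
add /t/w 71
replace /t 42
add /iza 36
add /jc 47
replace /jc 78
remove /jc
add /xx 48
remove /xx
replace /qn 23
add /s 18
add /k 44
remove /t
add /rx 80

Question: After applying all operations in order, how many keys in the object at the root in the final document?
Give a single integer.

After op 1 (add /t/r/0 74): {"qn":[[46,56,34,42,45],{"kgp":57,"r":34},[31,5,33,73,38]],"t":{"lv":{"i":64,"x":82},"r":[74,47,49,23,18,54]}}
After op 2 (replace /qn 79): {"qn":79,"t":{"lv":{"i":64,"x":82},"r":[74,47,49,23,18,54]}}
After op 3 (remove /t/lv/i): {"qn":79,"t":{"lv":{"x":82},"r":[74,47,49,23,18,54]}}
After op 4 (add /t/lv/td 5): {"qn":79,"t":{"lv":{"td":5,"x":82},"r":[74,47,49,23,18,54]}}
After op 5 (remove /t/r/1): {"qn":79,"t":{"lv":{"td":5,"x":82},"r":[74,49,23,18,54]}}
After op 6 (add /t/lv/x 44): {"qn":79,"t":{"lv":{"td":5,"x":44},"r":[74,49,23,18,54]}}
After op 7 (add /t/w 71): {"qn":79,"t":{"lv":{"td":5,"x":44},"r":[74,49,23,18,54],"w":71}}
After op 8 (replace /t 42): {"qn":79,"t":42}
After op 9 (add /iza 36): {"iza":36,"qn":79,"t":42}
After op 10 (add /jc 47): {"iza":36,"jc":47,"qn":79,"t":42}
After op 11 (replace /jc 78): {"iza":36,"jc":78,"qn":79,"t":42}
After op 12 (remove /jc): {"iza":36,"qn":79,"t":42}
After op 13 (add /xx 48): {"iza":36,"qn":79,"t":42,"xx":48}
After op 14 (remove /xx): {"iza":36,"qn":79,"t":42}
After op 15 (replace /qn 23): {"iza":36,"qn":23,"t":42}
After op 16 (add /s 18): {"iza":36,"qn":23,"s":18,"t":42}
After op 17 (add /k 44): {"iza":36,"k":44,"qn":23,"s":18,"t":42}
After op 18 (remove /t): {"iza":36,"k":44,"qn":23,"s":18}
After op 19 (add /rx 80): {"iza":36,"k":44,"qn":23,"rx":80,"s":18}
Size at the root: 5

Answer: 5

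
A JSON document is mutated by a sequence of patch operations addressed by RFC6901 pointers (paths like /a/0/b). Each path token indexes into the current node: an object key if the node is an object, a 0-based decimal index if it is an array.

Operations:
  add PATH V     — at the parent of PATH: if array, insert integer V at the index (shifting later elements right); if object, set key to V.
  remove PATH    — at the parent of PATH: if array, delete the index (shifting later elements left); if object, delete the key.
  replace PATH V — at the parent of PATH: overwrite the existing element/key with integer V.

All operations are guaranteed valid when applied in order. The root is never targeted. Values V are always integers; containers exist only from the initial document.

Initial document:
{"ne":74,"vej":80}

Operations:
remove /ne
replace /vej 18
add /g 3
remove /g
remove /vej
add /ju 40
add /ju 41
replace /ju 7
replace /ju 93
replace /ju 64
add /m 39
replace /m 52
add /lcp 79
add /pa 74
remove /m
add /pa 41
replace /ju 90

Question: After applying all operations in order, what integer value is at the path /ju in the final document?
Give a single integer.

Answer: 90

Derivation:
After op 1 (remove /ne): {"vej":80}
After op 2 (replace /vej 18): {"vej":18}
After op 3 (add /g 3): {"g":3,"vej":18}
After op 4 (remove /g): {"vej":18}
After op 5 (remove /vej): {}
After op 6 (add /ju 40): {"ju":40}
After op 7 (add /ju 41): {"ju":41}
After op 8 (replace /ju 7): {"ju":7}
After op 9 (replace /ju 93): {"ju":93}
After op 10 (replace /ju 64): {"ju":64}
After op 11 (add /m 39): {"ju":64,"m":39}
After op 12 (replace /m 52): {"ju":64,"m":52}
After op 13 (add /lcp 79): {"ju":64,"lcp":79,"m":52}
After op 14 (add /pa 74): {"ju":64,"lcp":79,"m":52,"pa":74}
After op 15 (remove /m): {"ju":64,"lcp":79,"pa":74}
After op 16 (add /pa 41): {"ju":64,"lcp":79,"pa":41}
After op 17 (replace /ju 90): {"ju":90,"lcp":79,"pa":41}
Value at /ju: 90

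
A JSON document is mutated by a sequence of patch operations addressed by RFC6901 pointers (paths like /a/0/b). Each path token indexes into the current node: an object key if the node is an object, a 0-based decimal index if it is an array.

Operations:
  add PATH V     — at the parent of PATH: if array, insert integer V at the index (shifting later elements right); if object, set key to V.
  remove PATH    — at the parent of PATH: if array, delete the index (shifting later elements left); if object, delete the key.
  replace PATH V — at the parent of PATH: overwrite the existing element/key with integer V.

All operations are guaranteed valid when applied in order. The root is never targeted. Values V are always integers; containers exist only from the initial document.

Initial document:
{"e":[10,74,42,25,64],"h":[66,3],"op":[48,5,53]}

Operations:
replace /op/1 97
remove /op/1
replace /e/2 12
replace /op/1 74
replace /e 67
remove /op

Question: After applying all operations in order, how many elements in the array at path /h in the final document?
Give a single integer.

Answer: 2

Derivation:
After op 1 (replace /op/1 97): {"e":[10,74,42,25,64],"h":[66,3],"op":[48,97,53]}
After op 2 (remove /op/1): {"e":[10,74,42,25,64],"h":[66,3],"op":[48,53]}
After op 3 (replace /e/2 12): {"e":[10,74,12,25,64],"h":[66,3],"op":[48,53]}
After op 4 (replace /op/1 74): {"e":[10,74,12,25,64],"h":[66,3],"op":[48,74]}
After op 5 (replace /e 67): {"e":67,"h":[66,3],"op":[48,74]}
After op 6 (remove /op): {"e":67,"h":[66,3]}
Size at path /h: 2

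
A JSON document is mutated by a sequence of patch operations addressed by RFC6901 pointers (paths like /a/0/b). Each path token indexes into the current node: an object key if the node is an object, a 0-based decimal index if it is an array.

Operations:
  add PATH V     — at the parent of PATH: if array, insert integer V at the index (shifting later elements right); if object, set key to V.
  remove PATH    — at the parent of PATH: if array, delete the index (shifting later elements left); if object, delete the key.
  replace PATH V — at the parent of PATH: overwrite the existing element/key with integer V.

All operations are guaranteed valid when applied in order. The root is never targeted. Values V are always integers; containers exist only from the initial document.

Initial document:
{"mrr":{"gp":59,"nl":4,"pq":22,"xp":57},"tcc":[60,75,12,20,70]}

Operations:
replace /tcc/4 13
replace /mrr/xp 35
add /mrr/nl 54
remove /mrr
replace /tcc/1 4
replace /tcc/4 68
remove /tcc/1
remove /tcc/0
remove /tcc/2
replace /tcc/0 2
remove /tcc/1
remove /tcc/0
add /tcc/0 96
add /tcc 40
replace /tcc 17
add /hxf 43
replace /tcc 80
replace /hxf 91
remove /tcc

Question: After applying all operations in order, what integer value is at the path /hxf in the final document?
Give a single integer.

After op 1 (replace /tcc/4 13): {"mrr":{"gp":59,"nl":4,"pq":22,"xp":57},"tcc":[60,75,12,20,13]}
After op 2 (replace /mrr/xp 35): {"mrr":{"gp":59,"nl":4,"pq":22,"xp":35},"tcc":[60,75,12,20,13]}
After op 3 (add /mrr/nl 54): {"mrr":{"gp":59,"nl":54,"pq":22,"xp":35},"tcc":[60,75,12,20,13]}
After op 4 (remove /mrr): {"tcc":[60,75,12,20,13]}
After op 5 (replace /tcc/1 4): {"tcc":[60,4,12,20,13]}
After op 6 (replace /tcc/4 68): {"tcc":[60,4,12,20,68]}
After op 7 (remove /tcc/1): {"tcc":[60,12,20,68]}
After op 8 (remove /tcc/0): {"tcc":[12,20,68]}
After op 9 (remove /tcc/2): {"tcc":[12,20]}
After op 10 (replace /tcc/0 2): {"tcc":[2,20]}
After op 11 (remove /tcc/1): {"tcc":[2]}
After op 12 (remove /tcc/0): {"tcc":[]}
After op 13 (add /tcc/0 96): {"tcc":[96]}
After op 14 (add /tcc 40): {"tcc":40}
After op 15 (replace /tcc 17): {"tcc":17}
After op 16 (add /hxf 43): {"hxf":43,"tcc":17}
After op 17 (replace /tcc 80): {"hxf":43,"tcc":80}
After op 18 (replace /hxf 91): {"hxf":91,"tcc":80}
After op 19 (remove /tcc): {"hxf":91}
Value at /hxf: 91

Answer: 91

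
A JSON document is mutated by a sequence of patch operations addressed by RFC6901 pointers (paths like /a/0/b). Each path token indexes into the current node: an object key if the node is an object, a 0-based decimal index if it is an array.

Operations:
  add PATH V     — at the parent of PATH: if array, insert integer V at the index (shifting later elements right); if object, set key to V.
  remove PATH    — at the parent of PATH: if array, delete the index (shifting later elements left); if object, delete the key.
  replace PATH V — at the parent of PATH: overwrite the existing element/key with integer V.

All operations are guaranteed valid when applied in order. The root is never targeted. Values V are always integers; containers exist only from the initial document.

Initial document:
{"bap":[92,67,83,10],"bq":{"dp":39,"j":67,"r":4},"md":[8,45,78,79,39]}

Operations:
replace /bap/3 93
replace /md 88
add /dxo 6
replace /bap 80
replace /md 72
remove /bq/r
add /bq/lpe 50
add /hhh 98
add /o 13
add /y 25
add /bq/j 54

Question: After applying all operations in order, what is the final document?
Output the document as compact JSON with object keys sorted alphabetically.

Answer: {"bap":80,"bq":{"dp":39,"j":54,"lpe":50},"dxo":6,"hhh":98,"md":72,"o":13,"y":25}

Derivation:
After op 1 (replace /bap/3 93): {"bap":[92,67,83,93],"bq":{"dp":39,"j":67,"r":4},"md":[8,45,78,79,39]}
After op 2 (replace /md 88): {"bap":[92,67,83,93],"bq":{"dp":39,"j":67,"r":4},"md":88}
After op 3 (add /dxo 6): {"bap":[92,67,83,93],"bq":{"dp":39,"j":67,"r":4},"dxo":6,"md":88}
After op 4 (replace /bap 80): {"bap":80,"bq":{"dp":39,"j":67,"r":4},"dxo":6,"md":88}
After op 5 (replace /md 72): {"bap":80,"bq":{"dp":39,"j":67,"r":4},"dxo":6,"md":72}
After op 6 (remove /bq/r): {"bap":80,"bq":{"dp":39,"j":67},"dxo":6,"md":72}
After op 7 (add /bq/lpe 50): {"bap":80,"bq":{"dp":39,"j":67,"lpe":50},"dxo":6,"md":72}
After op 8 (add /hhh 98): {"bap":80,"bq":{"dp":39,"j":67,"lpe":50},"dxo":6,"hhh":98,"md":72}
After op 9 (add /o 13): {"bap":80,"bq":{"dp":39,"j":67,"lpe":50},"dxo":6,"hhh":98,"md":72,"o":13}
After op 10 (add /y 25): {"bap":80,"bq":{"dp":39,"j":67,"lpe":50},"dxo":6,"hhh":98,"md":72,"o":13,"y":25}
After op 11 (add /bq/j 54): {"bap":80,"bq":{"dp":39,"j":54,"lpe":50},"dxo":6,"hhh":98,"md":72,"o":13,"y":25}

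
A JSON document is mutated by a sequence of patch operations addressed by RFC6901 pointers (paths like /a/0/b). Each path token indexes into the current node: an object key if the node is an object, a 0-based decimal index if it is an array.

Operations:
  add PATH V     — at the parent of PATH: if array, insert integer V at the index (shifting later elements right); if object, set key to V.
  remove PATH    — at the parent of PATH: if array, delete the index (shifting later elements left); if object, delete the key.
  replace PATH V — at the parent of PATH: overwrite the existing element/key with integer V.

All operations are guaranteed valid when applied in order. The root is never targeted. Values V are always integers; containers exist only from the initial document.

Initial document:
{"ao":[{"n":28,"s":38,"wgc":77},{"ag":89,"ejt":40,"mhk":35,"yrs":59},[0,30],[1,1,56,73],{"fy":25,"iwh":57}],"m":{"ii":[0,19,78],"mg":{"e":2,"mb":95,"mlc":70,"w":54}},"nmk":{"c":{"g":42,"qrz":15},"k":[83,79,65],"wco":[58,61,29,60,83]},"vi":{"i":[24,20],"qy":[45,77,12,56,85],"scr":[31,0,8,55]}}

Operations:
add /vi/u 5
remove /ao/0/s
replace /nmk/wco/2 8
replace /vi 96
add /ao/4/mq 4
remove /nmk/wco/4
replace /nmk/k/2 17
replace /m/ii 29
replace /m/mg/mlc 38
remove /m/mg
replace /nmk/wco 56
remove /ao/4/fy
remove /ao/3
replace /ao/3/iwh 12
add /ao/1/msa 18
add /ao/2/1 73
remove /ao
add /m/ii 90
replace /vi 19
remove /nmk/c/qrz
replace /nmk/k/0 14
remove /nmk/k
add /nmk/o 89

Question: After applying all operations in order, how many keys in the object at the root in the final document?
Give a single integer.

Answer: 3

Derivation:
After op 1 (add /vi/u 5): {"ao":[{"n":28,"s":38,"wgc":77},{"ag":89,"ejt":40,"mhk":35,"yrs":59},[0,30],[1,1,56,73],{"fy":25,"iwh":57}],"m":{"ii":[0,19,78],"mg":{"e":2,"mb":95,"mlc":70,"w":54}},"nmk":{"c":{"g":42,"qrz":15},"k":[83,79,65],"wco":[58,61,29,60,83]},"vi":{"i":[24,20],"qy":[45,77,12,56,85],"scr":[31,0,8,55],"u":5}}
After op 2 (remove /ao/0/s): {"ao":[{"n":28,"wgc":77},{"ag":89,"ejt":40,"mhk":35,"yrs":59},[0,30],[1,1,56,73],{"fy":25,"iwh":57}],"m":{"ii":[0,19,78],"mg":{"e":2,"mb":95,"mlc":70,"w":54}},"nmk":{"c":{"g":42,"qrz":15},"k":[83,79,65],"wco":[58,61,29,60,83]},"vi":{"i":[24,20],"qy":[45,77,12,56,85],"scr":[31,0,8,55],"u":5}}
After op 3 (replace /nmk/wco/2 8): {"ao":[{"n":28,"wgc":77},{"ag":89,"ejt":40,"mhk":35,"yrs":59},[0,30],[1,1,56,73],{"fy":25,"iwh":57}],"m":{"ii":[0,19,78],"mg":{"e":2,"mb":95,"mlc":70,"w":54}},"nmk":{"c":{"g":42,"qrz":15},"k":[83,79,65],"wco":[58,61,8,60,83]},"vi":{"i":[24,20],"qy":[45,77,12,56,85],"scr":[31,0,8,55],"u":5}}
After op 4 (replace /vi 96): {"ao":[{"n":28,"wgc":77},{"ag":89,"ejt":40,"mhk":35,"yrs":59},[0,30],[1,1,56,73],{"fy":25,"iwh":57}],"m":{"ii":[0,19,78],"mg":{"e":2,"mb":95,"mlc":70,"w":54}},"nmk":{"c":{"g":42,"qrz":15},"k":[83,79,65],"wco":[58,61,8,60,83]},"vi":96}
After op 5 (add /ao/4/mq 4): {"ao":[{"n":28,"wgc":77},{"ag":89,"ejt":40,"mhk":35,"yrs":59},[0,30],[1,1,56,73],{"fy":25,"iwh":57,"mq":4}],"m":{"ii":[0,19,78],"mg":{"e":2,"mb":95,"mlc":70,"w":54}},"nmk":{"c":{"g":42,"qrz":15},"k":[83,79,65],"wco":[58,61,8,60,83]},"vi":96}
After op 6 (remove /nmk/wco/4): {"ao":[{"n":28,"wgc":77},{"ag":89,"ejt":40,"mhk":35,"yrs":59},[0,30],[1,1,56,73],{"fy":25,"iwh":57,"mq":4}],"m":{"ii":[0,19,78],"mg":{"e":2,"mb":95,"mlc":70,"w":54}},"nmk":{"c":{"g":42,"qrz":15},"k":[83,79,65],"wco":[58,61,8,60]},"vi":96}
After op 7 (replace /nmk/k/2 17): {"ao":[{"n":28,"wgc":77},{"ag":89,"ejt":40,"mhk":35,"yrs":59},[0,30],[1,1,56,73],{"fy":25,"iwh":57,"mq":4}],"m":{"ii":[0,19,78],"mg":{"e":2,"mb":95,"mlc":70,"w":54}},"nmk":{"c":{"g":42,"qrz":15},"k":[83,79,17],"wco":[58,61,8,60]},"vi":96}
After op 8 (replace /m/ii 29): {"ao":[{"n":28,"wgc":77},{"ag":89,"ejt":40,"mhk":35,"yrs":59},[0,30],[1,1,56,73],{"fy":25,"iwh":57,"mq":4}],"m":{"ii":29,"mg":{"e":2,"mb":95,"mlc":70,"w":54}},"nmk":{"c":{"g":42,"qrz":15},"k":[83,79,17],"wco":[58,61,8,60]},"vi":96}
After op 9 (replace /m/mg/mlc 38): {"ao":[{"n":28,"wgc":77},{"ag":89,"ejt":40,"mhk":35,"yrs":59},[0,30],[1,1,56,73],{"fy":25,"iwh":57,"mq":4}],"m":{"ii":29,"mg":{"e":2,"mb":95,"mlc":38,"w":54}},"nmk":{"c":{"g":42,"qrz":15},"k":[83,79,17],"wco":[58,61,8,60]},"vi":96}
After op 10 (remove /m/mg): {"ao":[{"n":28,"wgc":77},{"ag":89,"ejt":40,"mhk":35,"yrs":59},[0,30],[1,1,56,73],{"fy":25,"iwh":57,"mq":4}],"m":{"ii":29},"nmk":{"c":{"g":42,"qrz":15},"k":[83,79,17],"wco":[58,61,8,60]},"vi":96}
After op 11 (replace /nmk/wco 56): {"ao":[{"n":28,"wgc":77},{"ag":89,"ejt":40,"mhk":35,"yrs":59},[0,30],[1,1,56,73],{"fy":25,"iwh":57,"mq":4}],"m":{"ii":29},"nmk":{"c":{"g":42,"qrz":15},"k":[83,79,17],"wco":56},"vi":96}
After op 12 (remove /ao/4/fy): {"ao":[{"n":28,"wgc":77},{"ag":89,"ejt":40,"mhk":35,"yrs":59},[0,30],[1,1,56,73],{"iwh":57,"mq":4}],"m":{"ii":29},"nmk":{"c":{"g":42,"qrz":15},"k":[83,79,17],"wco":56},"vi":96}
After op 13 (remove /ao/3): {"ao":[{"n":28,"wgc":77},{"ag":89,"ejt":40,"mhk":35,"yrs":59},[0,30],{"iwh":57,"mq":4}],"m":{"ii":29},"nmk":{"c":{"g":42,"qrz":15},"k":[83,79,17],"wco":56},"vi":96}
After op 14 (replace /ao/3/iwh 12): {"ao":[{"n":28,"wgc":77},{"ag":89,"ejt":40,"mhk":35,"yrs":59},[0,30],{"iwh":12,"mq":4}],"m":{"ii":29},"nmk":{"c":{"g":42,"qrz":15},"k":[83,79,17],"wco":56},"vi":96}
After op 15 (add /ao/1/msa 18): {"ao":[{"n":28,"wgc":77},{"ag":89,"ejt":40,"mhk":35,"msa":18,"yrs":59},[0,30],{"iwh":12,"mq":4}],"m":{"ii":29},"nmk":{"c":{"g":42,"qrz":15},"k":[83,79,17],"wco":56},"vi":96}
After op 16 (add /ao/2/1 73): {"ao":[{"n":28,"wgc":77},{"ag":89,"ejt":40,"mhk":35,"msa":18,"yrs":59},[0,73,30],{"iwh":12,"mq":4}],"m":{"ii":29},"nmk":{"c":{"g":42,"qrz":15},"k":[83,79,17],"wco":56},"vi":96}
After op 17 (remove /ao): {"m":{"ii":29},"nmk":{"c":{"g":42,"qrz":15},"k":[83,79,17],"wco":56},"vi":96}
After op 18 (add /m/ii 90): {"m":{"ii":90},"nmk":{"c":{"g":42,"qrz":15},"k":[83,79,17],"wco":56},"vi":96}
After op 19 (replace /vi 19): {"m":{"ii":90},"nmk":{"c":{"g":42,"qrz":15},"k":[83,79,17],"wco":56},"vi":19}
After op 20 (remove /nmk/c/qrz): {"m":{"ii":90},"nmk":{"c":{"g":42},"k":[83,79,17],"wco":56},"vi":19}
After op 21 (replace /nmk/k/0 14): {"m":{"ii":90},"nmk":{"c":{"g":42},"k":[14,79,17],"wco":56},"vi":19}
After op 22 (remove /nmk/k): {"m":{"ii":90},"nmk":{"c":{"g":42},"wco":56},"vi":19}
After op 23 (add /nmk/o 89): {"m":{"ii":90},"nmk":{"c":{"g":42},"o":89,"wco":56},"vi":19}
Size at the root: 3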